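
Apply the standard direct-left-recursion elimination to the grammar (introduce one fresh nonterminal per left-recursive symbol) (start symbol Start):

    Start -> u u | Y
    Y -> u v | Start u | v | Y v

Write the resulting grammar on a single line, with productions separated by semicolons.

Left recursion appears on Y.
For Y: α = {v}, β = {u v, Start u, v}. Rewrite as Y → β Y1 and Y1 → α Y1 | ε.

Start -> u u | Y; Y -> u v Y1 | Start u Y1 | v Y1; Y1 -> v Y1 | ε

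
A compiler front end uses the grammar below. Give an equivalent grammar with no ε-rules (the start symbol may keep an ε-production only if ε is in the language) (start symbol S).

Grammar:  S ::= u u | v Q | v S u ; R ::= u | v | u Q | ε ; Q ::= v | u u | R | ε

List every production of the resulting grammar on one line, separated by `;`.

Nullable set = {Q, R}.
ε ∉ L(G), so no ε-production is kept.
Add the nullable-subset variants: S → v Q gives v Q | v.

S ::= u u | v Q | v | v S u; R ::= u | v | u Q; Q ::= v | u u | R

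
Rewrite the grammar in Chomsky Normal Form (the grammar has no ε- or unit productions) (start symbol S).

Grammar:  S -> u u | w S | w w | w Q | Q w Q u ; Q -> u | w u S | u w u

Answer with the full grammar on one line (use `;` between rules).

Introduce a nonterminal for each terminal appearing in a rule of length ≥ 2: X1 → u, X2 → w.
Binarize each right-hand side of length ≥ 3 by chaining fresh nonterminals (Y1, Y2, …): affected rules were S → Q X2 Q X1; Q → X2 X1 S; Q → X1 X2 X1.

S -> X1 X1 | X2 S | X2 X2 | X2 Q | Q Y1; Q -> u | X2 Y3 | X1 Y4; X1 -> u; X2 -> w; Y1 -> X2 Y2; Y2 -> Q X1; Y3 -> X1 S; Y4 -> X2 X1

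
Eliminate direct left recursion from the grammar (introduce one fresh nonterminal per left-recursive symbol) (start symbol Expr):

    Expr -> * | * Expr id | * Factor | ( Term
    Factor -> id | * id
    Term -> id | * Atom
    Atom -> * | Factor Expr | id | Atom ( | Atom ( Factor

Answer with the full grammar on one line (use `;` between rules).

Expr -> * | * Expr id | * Factor | ( Term; Factor -> id | * id; Term -> id | * Atom; Atom -> * Atom1 | Factor Expr Atom1 | id Atom1; Atom1 -> ( Atom1 | ( Factor Atom1 | ε

Atom is directly left-recursive.
For Atom: α = {(, ( Factor}, β = {*, Factor Expr, id}. Rewrite as Atom → β Atom1 and Atom1 → α Atom1 | ε.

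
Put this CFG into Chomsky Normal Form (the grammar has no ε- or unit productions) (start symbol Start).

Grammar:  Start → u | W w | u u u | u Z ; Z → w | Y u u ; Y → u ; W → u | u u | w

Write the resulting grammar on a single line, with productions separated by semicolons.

Start → u | W X1 | X2 Y1 | X2 Z; Z → w | Y Y2; Y → u; W → u | X2 X2 | w; X1 → w; X2 → u; Y1 → X2 X2; Y2 → X2 X2

Introduce a nonterminal for each terminal appearing in a rule of length ≥ 2: X1 → w, X2 → u.
Binarize each right-hand side of length ≥ 3 by chaining fresh nonterminals (Y1, Y2, …): affected rules were Start → X2 X2 X2; Z → Y X2 X2.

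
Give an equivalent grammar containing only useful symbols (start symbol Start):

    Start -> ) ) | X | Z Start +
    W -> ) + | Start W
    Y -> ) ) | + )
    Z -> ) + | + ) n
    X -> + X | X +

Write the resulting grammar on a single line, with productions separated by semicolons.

Start -> ) ) | Z Start +; Z -> ) + | + ) n

Generating nonterminals: {Start, W, Y, Z}.
Reachable from Start after that: {Start, Z}.
Removed useless symbols: {W, X, Y} and every production mentioning them.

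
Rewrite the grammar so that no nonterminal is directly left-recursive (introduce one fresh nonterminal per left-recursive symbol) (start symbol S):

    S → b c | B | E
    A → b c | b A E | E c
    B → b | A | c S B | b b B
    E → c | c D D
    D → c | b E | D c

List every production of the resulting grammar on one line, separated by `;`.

S → b c | B | E; A → b c | b A E | E c; B → b | A | c S B | b b B; E → c | c D D; D → c D' | b E D'; D' → c D' | ε

Directly left-recursive nonterminal: D.
For D: α = {c}, β = {c, b E}. Rewrite as D → β D' and D' → α D' | ε.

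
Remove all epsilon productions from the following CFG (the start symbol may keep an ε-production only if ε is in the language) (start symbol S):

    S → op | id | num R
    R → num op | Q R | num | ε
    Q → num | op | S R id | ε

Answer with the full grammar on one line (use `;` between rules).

The nullable symbols are {Q, R}.
ε ∉ L(G), so no ε-production is kept.
Expand every rule over subsets of its nullable positions: S → num R gives num R | num. R → Q R gives Q R | Q. Q → S R id gives S R id | S id.

S → op | id | num R | num; R → num op | Q R | Q | num; Q → num | op | S R id | S id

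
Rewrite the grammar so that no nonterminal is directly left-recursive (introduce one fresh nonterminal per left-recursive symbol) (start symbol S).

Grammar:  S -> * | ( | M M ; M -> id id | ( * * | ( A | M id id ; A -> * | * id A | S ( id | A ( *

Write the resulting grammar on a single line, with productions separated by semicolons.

Directly left-recursive nonterminals: M, A.
For M: α = {id id}, β = {id id, ( * *, ( A}. Rewrite as M → β M' and M' → α M' | ε.
For A: α = {( *}, β = {*, * id A, S ( id}. Rewrite as A → β A' and A' → α A' | ε.

S -> * | ( | M M; M -> id id M' | ( * * M' | ( A M'; A -> * A' | * id A A' | S ( id A'; M' -> id id M' | ε; A' -> ( * A' | ε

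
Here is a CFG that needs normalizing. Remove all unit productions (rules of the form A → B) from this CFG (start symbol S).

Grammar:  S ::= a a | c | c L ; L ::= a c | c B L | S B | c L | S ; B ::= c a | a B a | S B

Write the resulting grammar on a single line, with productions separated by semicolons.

S ::= a a | c | c L; L ::= a c | c B L | S B | c L | a a | c; B ::= c a | a B a | S B

Unit pairs: L ⇒* {S}.
Replace each nonterminal's rules with the union of the non-unit rules of every nonterminal it unit-derives.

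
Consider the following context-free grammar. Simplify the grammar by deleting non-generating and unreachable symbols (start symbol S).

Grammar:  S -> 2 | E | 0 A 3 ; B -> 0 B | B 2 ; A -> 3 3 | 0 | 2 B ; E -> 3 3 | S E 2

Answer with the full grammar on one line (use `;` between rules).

Generating nonterminals: {A, E, S}.
Reachable from S after that: {A, E, S}.
Removed useless symbols: {B} and every production mentioning them.

S -> 2 | E | 0 A 3; A -> 3 3 | 0; E -> 3 3 | S E 2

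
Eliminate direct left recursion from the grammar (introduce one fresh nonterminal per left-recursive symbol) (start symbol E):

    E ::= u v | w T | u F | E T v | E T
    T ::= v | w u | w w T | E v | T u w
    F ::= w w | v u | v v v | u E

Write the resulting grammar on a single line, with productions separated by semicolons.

E ::= u v E' | w T E' | u F E'; T ::= v T' | w u T' | w w T T' | E v T'; F ::= w w | v u | v v v | u E; E' ::= T v E' | T E' | epsilon; T' ::= u w T' | epsilon

Directly left-recursive nonterminals: E, T.
For E: α = {T v, T}, β = {u v, w T, u F}. Rewrite as E → β E' and E' → α E' | ε.
For T: α = {u w}, β = {v, w u, w w T, E v}. Rewrite as T → β T' and T' → α T' | ε.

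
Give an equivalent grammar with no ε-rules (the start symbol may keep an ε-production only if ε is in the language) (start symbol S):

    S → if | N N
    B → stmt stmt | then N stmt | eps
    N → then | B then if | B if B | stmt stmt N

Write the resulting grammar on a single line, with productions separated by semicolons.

S → if | N N; B → stmt stmt | then N stmt; N → then | B then if | then if | B if B | B if | if B | if | stmt stmt N

The nullable symbols are {B}.
ε ∉ L(G), so no ε-production is kept.
Add the nullable-subset variants: N → B then if gives B then if | then if. N → B if B gives B if B | B if | if B | if.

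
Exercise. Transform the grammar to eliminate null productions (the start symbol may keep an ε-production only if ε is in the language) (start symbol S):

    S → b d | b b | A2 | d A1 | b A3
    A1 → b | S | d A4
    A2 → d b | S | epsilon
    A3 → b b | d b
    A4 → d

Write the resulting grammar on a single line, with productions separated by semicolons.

Nullable nonterminals: {A1, A2, S}.
ε ∈ L(G) since S is nullable, so keep S → ε.
For each production, add variants omitting each subset of nullable occurrences: S → d A1 gives d A1 | d.

S → b d | b b | A2 | d A1 | d | b A3 | ε; A1 → b | S | d A4; A2 → d b | S; A3 → b b | d b; A4 → d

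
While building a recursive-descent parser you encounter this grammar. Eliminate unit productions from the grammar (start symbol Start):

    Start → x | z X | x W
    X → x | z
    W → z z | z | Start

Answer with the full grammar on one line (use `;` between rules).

Unit pairs: W ⇒* {Start}.
For each unit pair (A, B), copy every non-unit production of B to A, then drop all unit productions.

Start → x | z X | x W; X → x | z; W → x | z X | x W | z z | z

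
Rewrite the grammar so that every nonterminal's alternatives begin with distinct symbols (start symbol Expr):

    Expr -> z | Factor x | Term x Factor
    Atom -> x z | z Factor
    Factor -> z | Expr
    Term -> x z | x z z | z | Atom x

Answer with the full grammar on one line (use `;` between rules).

Term has alternatives sharing prefix 'x z': factor to Term → x z Term1 with Term1 → ε | z.

Expr -> z | Factor x | Term x Factor; Atom -> x z | z Factor; Factor -> z | Expr; Term -> z | Atom x | x z Term1; Term1 -> ε | z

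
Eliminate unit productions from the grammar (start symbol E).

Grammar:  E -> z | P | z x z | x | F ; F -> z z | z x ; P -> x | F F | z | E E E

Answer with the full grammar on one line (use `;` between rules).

E -> z | z x z | x | F F | E E E | z z | z x; F -> z z | z x; P -> x | F F | z | E E E

Unit pairs: E ⇒* {F, P}.
Replace each nonterminal's rules with the union of the non-unit rules of every nonterminal it unit-derives.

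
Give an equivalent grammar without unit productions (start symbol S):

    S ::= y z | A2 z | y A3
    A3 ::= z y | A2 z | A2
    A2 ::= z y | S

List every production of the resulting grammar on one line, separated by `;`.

S ::= y z | A2 z | y A3; A3 ::= z y | y z | A2 z | y A3; A2 ::= z y | y z | A2 z | y A3

Unit pairs: A2 ⇒* {S}; A3 ⇒* {A2, S}.
For each unit pair (A, B), copy every non-unit production of B to A, then drop all unit productions.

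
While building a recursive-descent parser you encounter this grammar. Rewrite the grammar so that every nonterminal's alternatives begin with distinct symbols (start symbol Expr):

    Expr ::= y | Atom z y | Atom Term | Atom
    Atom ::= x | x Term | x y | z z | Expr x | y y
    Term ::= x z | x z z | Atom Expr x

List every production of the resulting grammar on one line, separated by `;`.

Expr has alternatives sharing prefix 'Atom': factor to Expr → Atom Expr1 with Expr1 → z y | Term | ε.
Atom has alternatives sharing prefix 'x': factor to Atom → x Atom1 with Atom1 → ε | Term | y.
Term has alternatives sharing prefix 'x z': factor to Term → x z Term1 with Term1 → ε | z.

Expr ::= y | Atom Expr1; Atom ::= z z | Expr x | y y | x Atom1; Term ::= Atom Expr x | x z Term1; Expr1 ::= z y | Term | ε; Atom1 ::= ε | Term | y; Term1 ::= ε | z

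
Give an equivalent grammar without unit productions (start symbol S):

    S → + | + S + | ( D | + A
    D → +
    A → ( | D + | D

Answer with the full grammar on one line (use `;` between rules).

S → + | + S + | ( D | + A; D → +; A → + | ( | D +

Unit pairs: A ⇒* {D}.
For each unit pair (A, B), copy every non-unit production of B to A, then drop all unit productions.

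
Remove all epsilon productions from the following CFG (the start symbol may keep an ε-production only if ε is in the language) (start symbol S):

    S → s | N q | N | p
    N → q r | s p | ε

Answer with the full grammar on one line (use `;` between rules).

S → s | N q | q | N | p | ε; N → q r | s p

Nullable set = {N, S}.
ε ∈ L(G) since S is nullable, so keep S → ε.
Expand every rule over subsets of its nullable positions: S → N q gives N q | q.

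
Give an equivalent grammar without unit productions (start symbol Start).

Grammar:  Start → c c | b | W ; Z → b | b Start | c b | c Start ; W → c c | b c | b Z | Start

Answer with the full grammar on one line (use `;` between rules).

Unit pairs: Start ⇒* {W}; W ⇒* {Start}.
Replace each nonterminal's rules with the union of the non-unit rules of every nonterminal it unit-derives.

Start → c c | b | b c | b Z; Z → b | b Start | c b | c Start; W → c c | b | b c | b Z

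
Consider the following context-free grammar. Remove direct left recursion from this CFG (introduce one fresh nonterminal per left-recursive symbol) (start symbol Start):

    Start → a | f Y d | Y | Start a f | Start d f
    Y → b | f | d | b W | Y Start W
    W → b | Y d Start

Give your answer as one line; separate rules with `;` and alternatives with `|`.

Start → a Start1 | f Y d Start1 | Y Start1; Y → b Y1 | f Y1 | d Y1 | b W Y1; W → b | Y d Start; Start1 → a f Start1 | d f Start1 | ε; Y1 → Start W Y1 | ε

Directly left-recursive nonterminals: Start, Y.
For Start: α = {a f, d f}, β = {a, f Y d, Y}. Rewrite as Start → β Start1 and Start1 → α Start1 | ε.
For Y: α = {Start W}, β = {b, f, d, b W}. Rewrite as Y → β Y1 and Y1 → α Y1 | ε.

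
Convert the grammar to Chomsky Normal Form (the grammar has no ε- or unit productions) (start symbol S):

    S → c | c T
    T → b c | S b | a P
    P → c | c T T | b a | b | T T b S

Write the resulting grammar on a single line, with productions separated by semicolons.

S → c | X1 T; T → X2 X1 | S X2 | X3 P; P → c | X1 Y1 | X2 X3 | b | T Y2; X1 → c; X2 → b; X3 → a; Y1 → T T; Y2 → T Y3; Y3 → X2 S

Introduce a nonterminal for each terminal appearing in a rule of length ≥ 2: X1 → c, X2 → b, X3 → a.
Binarize each right-hand side of length ≥ 3 by chaining fresh nonterminals (Y1, Y2, …): affected rules were P → X1 T T; P → T T X2 S.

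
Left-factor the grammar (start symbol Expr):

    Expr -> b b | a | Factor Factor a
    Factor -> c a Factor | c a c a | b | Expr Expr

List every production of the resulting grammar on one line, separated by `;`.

Expr -> b b | a | Factor Factor a; Factor -> b | Expr Expr | c a Factor1; Factor1 -> Factor | c a

Factor has alternatives sharing prefix 'c a': factor to Factor → c a Factor1 with Factor1 → Factor | c a.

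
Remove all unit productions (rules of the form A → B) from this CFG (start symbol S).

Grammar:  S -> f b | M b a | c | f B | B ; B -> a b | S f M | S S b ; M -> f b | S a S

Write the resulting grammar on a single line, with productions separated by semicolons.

Unit pairs: S ⇒* {B}.
For each unit pair (A, B), copy every non-unit production of B to A, then drop all unit productions.

S -> a b | S f M | S S b | f b | M b a | c | f B; B -> a b | S f M | S S b; M -> f b | S a S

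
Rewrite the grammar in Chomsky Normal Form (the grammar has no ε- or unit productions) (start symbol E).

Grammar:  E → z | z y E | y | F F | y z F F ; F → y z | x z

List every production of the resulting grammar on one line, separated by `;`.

Introduce a nonterminal for each terminal appearing in a rule of length ≥ 2: X1 → z, X2 → y, X3 → x.
Binarize each right-hand side of length ≥ 3 by chaining fresh nonterminals (Y1, Y2, …): affected rules were E → X1 X2 E; E → X2 X1 F F.

E → z | X1 Y1 | y | F F | X2 Y2; F → X2 X1 | X3 X1; X1 → z; X2 → y; X3 → x; Y1 → X2 E; Y2 → X1 Y3; Y3 → F F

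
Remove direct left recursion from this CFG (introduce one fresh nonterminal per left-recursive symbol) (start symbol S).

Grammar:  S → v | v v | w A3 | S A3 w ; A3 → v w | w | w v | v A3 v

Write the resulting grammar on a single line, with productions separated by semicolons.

Left recursion appears on S.
For S: α = {A3 w}, β = {v, v v, w A3}. Rewrite as S → β S' and S' → α S' | ε.

S → v S' | v v S' | w A3 S'; A3 → v w | w | w v | v A3 v; S' → A3 w S' | ε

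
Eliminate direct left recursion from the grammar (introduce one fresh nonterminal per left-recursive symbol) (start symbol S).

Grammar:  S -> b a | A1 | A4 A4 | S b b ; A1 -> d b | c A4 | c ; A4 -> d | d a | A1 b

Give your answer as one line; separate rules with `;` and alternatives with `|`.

S -> b a S' | A1 S' | A4 A4 S'; A1 -> d b | c A4 | c; A4 -> d | d a | A1 b; S' -> b b S' | ε

Left recursion appears on S.
For S: α = {b b}, β = {b a, A1, A4 A4}. Rewrite as S → β S' and S' → α S' | ε.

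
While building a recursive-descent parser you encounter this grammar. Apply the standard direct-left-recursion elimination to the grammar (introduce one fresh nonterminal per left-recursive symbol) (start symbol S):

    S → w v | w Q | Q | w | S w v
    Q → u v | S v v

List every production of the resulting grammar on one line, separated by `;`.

Directly left-recursive nonterminal: S.
For S: α = {w v}, β = {w v, w Q, Q, w}. Rewrite as S → β S' and S' → α S' | ε.

S → w v S' | w Q S' | Q S' | w S'; Q → u v | S v v; S' → w v S' | ε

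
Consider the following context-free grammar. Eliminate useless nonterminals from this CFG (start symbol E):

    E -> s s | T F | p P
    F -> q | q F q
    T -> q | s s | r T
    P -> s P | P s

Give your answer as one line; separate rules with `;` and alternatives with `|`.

E -> s s | T F; F -> q | q F q; T -> q | s s | r T

Generating nonterminals: {E, F, T}.
Reachable from E after that: {E, F, T}.
Removed useless symbols: {P} and every production mentioning them.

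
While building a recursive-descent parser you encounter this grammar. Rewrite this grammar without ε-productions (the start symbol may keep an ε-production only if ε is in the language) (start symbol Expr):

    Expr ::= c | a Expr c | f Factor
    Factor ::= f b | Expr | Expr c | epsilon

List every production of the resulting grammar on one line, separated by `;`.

Expr ::= c | a Expr c | f Factor | f; Factor ::= f b | Expr | Expr c

The nullable symbols are {Factor}.
ε ∉ L(G), so no ε-production is kept.
Add the nullable-subset variants: Expr → f Factor gives f Factor | f.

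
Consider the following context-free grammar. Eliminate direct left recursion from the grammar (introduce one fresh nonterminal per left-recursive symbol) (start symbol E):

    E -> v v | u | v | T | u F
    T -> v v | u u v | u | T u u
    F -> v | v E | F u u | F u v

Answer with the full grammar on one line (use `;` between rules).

E -> v v | u | v | T | u F; T -> v v T' | u u v T' | u T'; F -> v F' | v E F'; T' -> u u T' | epsilon; F' -> u u F' | u v F' | epsilon

Left recursion appears on T, F.
For T: α = {u u}, β = {v v, u u v, u}. Rewrite as T → β T' and T' → α T' | ε.
For F: α = {u u, u v}, β = {v, v E}. Rewrite as F → β F' and F' → α F' | ε.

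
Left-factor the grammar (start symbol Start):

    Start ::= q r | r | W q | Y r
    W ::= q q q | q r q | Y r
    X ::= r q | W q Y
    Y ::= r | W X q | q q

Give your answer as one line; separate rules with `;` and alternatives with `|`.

Start ::= q r | r | W q | Y r; W ::= Y r | q W1; X ::= r q | W q Y; Y ::= r | W X q | q q; W1 ::= q q | r q

W has alternatives sharing prefix 'q': factor to W → q W1 with W1 → q q | r q.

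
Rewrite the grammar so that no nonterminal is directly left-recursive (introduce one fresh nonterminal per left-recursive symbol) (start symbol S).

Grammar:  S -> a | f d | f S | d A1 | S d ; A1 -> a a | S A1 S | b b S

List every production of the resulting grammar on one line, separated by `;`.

Directly left-recursive nonterminal: S.
For S: α = {d}, β = {a, f d, f S, d A1}. Rewrite as S → β S' and S' → α S' | ε.

S -> a S' | f d S' | f S S' | d A1 S'; A1 -> a a | S A1 S | b b S; S' -> d S' | ε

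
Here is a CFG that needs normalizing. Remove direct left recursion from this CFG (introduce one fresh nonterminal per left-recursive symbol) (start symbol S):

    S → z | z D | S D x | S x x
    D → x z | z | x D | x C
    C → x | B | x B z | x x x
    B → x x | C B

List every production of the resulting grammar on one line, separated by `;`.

Left recursion appears on S.
For S: α = {D x, x x}, β = {z, z D}. Rewrite as S → β S' and S' → α S' | ε.

S → z S' | z D S'; D → x z | z | x D | x C; C → x | B | x B z | x x x; B → x x | C B; S' → D x S' | x x S' | ε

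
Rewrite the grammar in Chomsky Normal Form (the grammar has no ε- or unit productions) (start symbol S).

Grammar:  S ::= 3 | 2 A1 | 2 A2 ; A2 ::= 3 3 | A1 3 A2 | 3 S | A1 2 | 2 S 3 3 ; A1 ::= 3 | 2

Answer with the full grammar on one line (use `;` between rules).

Introduce a nonterminal for each terminal appearing in a rule of length ≥ 2: X1 → 2, X2 → 3.
Binarize each right-hand side of length ≥ 3 by chaining fresh nonterminals (Y1, Y2, …): affected rules were A2 → A1 X2 A2; A2 → X1 S X2 X2.

S ::= 3 | X1 A1 | X1 A2; A2 ::= X2 X2 | A1 Y1 | X2 S | A1 X1 | X1 Y2; A1 ::= 3 | 2; X1 ::= 2; X2 ::= 3; Y1 ::= X2 A2; Y2 ::= S Y3; Y3 ::= X2 X2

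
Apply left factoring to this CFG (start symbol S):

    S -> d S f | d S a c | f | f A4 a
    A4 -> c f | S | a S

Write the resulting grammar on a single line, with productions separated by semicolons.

S -> d S S' | f S''; A4 -> c f | S | a S; S' -> f | a c; S'' -> ε | A4 a

S has alternatives sharing prefix 'd S': factor to S → d S S' with S' → f | a c.
S has alternatives sharing prefix 'f': factor to S → f S'' with S'' → ε | A4 a.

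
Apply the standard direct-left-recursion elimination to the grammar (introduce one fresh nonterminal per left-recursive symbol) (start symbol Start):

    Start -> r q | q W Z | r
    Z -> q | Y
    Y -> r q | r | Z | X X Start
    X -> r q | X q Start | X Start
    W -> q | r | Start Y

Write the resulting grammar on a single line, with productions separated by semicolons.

X is directly left-recursive.
For X: α = {q Start, Start}, β = {r q}. Rewrite as X → β X1 and X1 → α X1 | ε.

Start -> r q | q W Z | r; Z -> q | Y; Y -> r q | r | Z | X X Start; X -> r q X1; W -> q | r | Start Y; X1 -> q Start X1 | Start X1 | ε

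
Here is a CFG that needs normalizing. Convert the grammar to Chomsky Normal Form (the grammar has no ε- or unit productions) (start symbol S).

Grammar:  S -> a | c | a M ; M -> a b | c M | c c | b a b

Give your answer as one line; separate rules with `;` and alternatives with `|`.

S -> a | c | X1 M; M -> X1 X2 | X3 M | X3 X3 | X2 Y1; X1 -> a; X2 -> b; X3 -> c; Y1 -> X1 X2

Introduce a nonterminal for each terminal appearing in a rule of length ≥ 2: X1 → a, X2 → b, X3 → c.
Binarize each right-hand side of length ≥ 3 by chaining fresh nonterminals (Y1, Y2, …): affected rules were M → X2 X1 X2.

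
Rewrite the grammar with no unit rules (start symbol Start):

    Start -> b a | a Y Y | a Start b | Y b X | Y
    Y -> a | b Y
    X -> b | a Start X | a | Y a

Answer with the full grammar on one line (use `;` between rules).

Start -> b a | a Y Y | a Start b | Y b X | a | b Y; Y -> a | b Y; X -> b | a Start X | a | Y a

Unit pairs: Start ⇒* {Y}.
For every A with A ⇒* B via unit rules, add B's non-unit alternatives to A; then delete every rule of the form X → Y.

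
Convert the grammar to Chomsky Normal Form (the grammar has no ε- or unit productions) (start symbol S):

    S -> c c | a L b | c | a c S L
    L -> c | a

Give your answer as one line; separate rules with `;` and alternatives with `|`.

Introduce a nonterminal for each terminal appearing in a rule of length ≥ 2: X1 → c, X2 → a, X3 → b.
Binarize each right-hand side of length ≥ 3 by chaining fresh nonterminals (Y1, Y2, …): affected rules were S → X2 L X3; S → X2 X1 S L.

S -> X1 X1 | X2 Y1 | c | X2 Y2; L -> c | a; X1 -> c; X2 -> a; X3 -> b; Y1 -> L X3; Y2 -> X1 Y3; Y3 -> S L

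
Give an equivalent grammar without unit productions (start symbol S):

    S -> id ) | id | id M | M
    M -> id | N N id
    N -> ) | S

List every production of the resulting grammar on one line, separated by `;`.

Unit pairs: N ⇒* {M, S}; S ⇒* {M}.
For each unit pair (A, B), copy every non-unit production of B to A, then drop all unit productions.

S -> id ) | id | id M | N N id; M -> id | N N id; N -> id ) | id | id M | ) | N N id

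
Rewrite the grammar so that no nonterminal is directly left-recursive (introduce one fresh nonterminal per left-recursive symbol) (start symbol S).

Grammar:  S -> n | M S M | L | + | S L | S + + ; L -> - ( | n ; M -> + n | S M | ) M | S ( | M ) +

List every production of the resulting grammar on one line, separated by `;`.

Directly left-recursive nonterminals: S, M.
For S: α = {L, + +}, β = {n, M S M, L, +}. Rewrite as S → β S' and S' → α S' | ε.
For M: α = {) +}, β = {+ n, S M, ) M, S (}. Rewrite as M → β M' and M' → α M' | ε.

S -> n S' | M S M S' | L S' | + S'; L -> - ( | n; M -> + n M' | S M M' | ) M M' | S ( M'; S' -> L S' | + + S' | ε; M' -> ) + M' | ε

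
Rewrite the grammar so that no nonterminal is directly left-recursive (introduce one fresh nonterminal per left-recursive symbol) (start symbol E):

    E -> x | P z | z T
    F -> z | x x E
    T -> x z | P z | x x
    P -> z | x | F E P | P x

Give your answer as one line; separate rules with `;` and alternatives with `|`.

Left recursion appears on P.
For P: α = {x}, β = {z, x, F E P}. Rewrite as P → β P' and P' → α P' | ε.

E -> x | P z | z T; F -> z | x x E; T -> x z | P z | x x; P -> z P' | x P' | F E P P'; P' -> x P' | ε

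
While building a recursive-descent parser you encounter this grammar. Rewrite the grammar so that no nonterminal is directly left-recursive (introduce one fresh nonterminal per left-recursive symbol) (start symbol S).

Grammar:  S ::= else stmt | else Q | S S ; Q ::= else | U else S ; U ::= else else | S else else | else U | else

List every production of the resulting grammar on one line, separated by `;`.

Directly left-recursive nonterminal: S.
For S: α = {S}, β = {else stmt, else Q}. Rewrite as S → β S' and S' → α S' | ε.

S ::= else stmt S' | else Q S'; Q ::= else | U else S; U ::= else else | S else else | else U | else; S' ::= S S' | ε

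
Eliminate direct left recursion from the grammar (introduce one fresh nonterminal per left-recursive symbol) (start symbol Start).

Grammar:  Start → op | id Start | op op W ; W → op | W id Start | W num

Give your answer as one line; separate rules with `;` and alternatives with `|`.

Start → op | id Start | op op W; W → op W1; W1 → id Start W1 | num W1 | ε

Left recursion appears on W.
For W: α = {id Start, num}, β = {op}. Rewrite as W → β W1 and W1 → α W1 | ε.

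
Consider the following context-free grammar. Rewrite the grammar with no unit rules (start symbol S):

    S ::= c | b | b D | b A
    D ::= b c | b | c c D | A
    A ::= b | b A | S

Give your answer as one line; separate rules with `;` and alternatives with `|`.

Unit pairs: A ⇒* {S}; D ⇒* {A, S}.
Replace each nonterminal's rules with the union of the non-unit rules of every nonterminal it unit-derives.

S ::= c | b | b D | b A; D ::= c | b | b D | b A | b c | c c D; A ::= c | b | b D | b A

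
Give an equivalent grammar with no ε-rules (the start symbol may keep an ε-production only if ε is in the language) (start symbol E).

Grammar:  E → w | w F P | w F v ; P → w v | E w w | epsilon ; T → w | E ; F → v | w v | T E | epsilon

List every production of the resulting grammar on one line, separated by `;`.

Nullable set = {F, P}.
ε ∉ L(G), so no ε-production is kept.
Add the nullable-subset variants: E → w F P gives w F P | w F | w P. E → w F v gives w F v | w v.

E → w | w F P | w F | w P | w F v | w v; P → w v | E w w; T → w | E; F → v | w v | T E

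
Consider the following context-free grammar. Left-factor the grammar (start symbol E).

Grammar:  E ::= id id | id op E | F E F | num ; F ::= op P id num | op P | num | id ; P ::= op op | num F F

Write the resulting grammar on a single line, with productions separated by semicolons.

E has alternatives sharing prefix 'id': factor to E → id E' with E' → id | op E.
F has alternatives sharing prefix 'op P': factor to F → op P F' with F' → id num | ε.

E ::= F E F | num | id E'; F ::= num | id | op P F'; P ::= op op | num F F; E' ::= id | op E; F' ::= id num | ε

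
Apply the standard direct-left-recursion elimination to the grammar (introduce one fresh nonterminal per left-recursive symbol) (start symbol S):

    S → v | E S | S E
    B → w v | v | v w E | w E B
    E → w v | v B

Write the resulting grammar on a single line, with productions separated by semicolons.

S → v S' | E S S'; B → w v | v | v w E | w E B; E → w v | v B; S' → E S' | ε

Left recursion appears on S.
For S: α = {E}, β = {v, E S}. Rewrite as S → β S' and S' → α S' | ε.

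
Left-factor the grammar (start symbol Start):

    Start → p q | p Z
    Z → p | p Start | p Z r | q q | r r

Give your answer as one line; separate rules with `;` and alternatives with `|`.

Start has alternatives sharing prefix 'p': factor to Start → p Start1 with Start1 → q | Z.
Z has alternatives sharing prefix 'p': factor to Z → p Z1 with Z1 → ε | Start | Z r.

Start → p Start1; Z → q q | r r | p Z1; Start1 → q | Z; Z1 → ε | Start | Z r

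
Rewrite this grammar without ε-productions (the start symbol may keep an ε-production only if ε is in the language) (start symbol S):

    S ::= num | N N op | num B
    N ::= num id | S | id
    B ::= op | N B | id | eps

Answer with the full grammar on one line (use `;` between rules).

S ::= num | N N op | num B; N ::= num id | S | id; B ::= op | N B | N | id

Nullable set = {B}.
ε ∉ L(G), so no ε-production is kept.
Expand every rule over subsets of its nullable positions: B → N B gives N B | N.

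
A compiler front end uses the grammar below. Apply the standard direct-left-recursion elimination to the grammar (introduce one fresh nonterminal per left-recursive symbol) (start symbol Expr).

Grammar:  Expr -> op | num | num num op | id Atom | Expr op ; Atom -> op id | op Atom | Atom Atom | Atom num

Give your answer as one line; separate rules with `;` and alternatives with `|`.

Expr, Atom are directly left-recursive.
For Expr: α = {op}, β = {op, num, num num op, id Atom}. Rewrite as Expr → β Expr1 and Expr1 → α Expr1 | ε.
For Atom: α = {Atom, num}, β = {op id, op Atom}. Rewrite as Atom → β Atom1 and Atom1 → α Atom1 | ε.

Expr -> op Expr1 | num Expr1 | num num op Expr1 | id Atom Expr1; Atom -> op id Atom1 | op Atom Atom1; Expr1 -> op Expr1 | ε; Atom1 -> Atom Atom1 | num Atom1 | ε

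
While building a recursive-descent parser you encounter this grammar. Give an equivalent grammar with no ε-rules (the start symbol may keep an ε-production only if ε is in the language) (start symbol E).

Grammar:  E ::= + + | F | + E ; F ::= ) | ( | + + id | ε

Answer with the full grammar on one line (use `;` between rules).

E ::= + + | F | + E | + | ε; F ::= ) | ( | + + id

Nullable nonterminals: {E, F}.
ε ∈ L(G) since E is nullable, so keep E → ε.
For each production, add variants omitting each subset of nullable occurrences: E → + E gives + E | +.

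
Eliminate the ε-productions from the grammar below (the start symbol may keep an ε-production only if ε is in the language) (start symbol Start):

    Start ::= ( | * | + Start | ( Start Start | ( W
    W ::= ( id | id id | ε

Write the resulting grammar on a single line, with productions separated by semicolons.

Nullable set = {W}.
ε ∉ L(G), so no ε-production is kept.

Start ::= ( | * | + Start | ( Start Start | ( W; W ::= ( id | id id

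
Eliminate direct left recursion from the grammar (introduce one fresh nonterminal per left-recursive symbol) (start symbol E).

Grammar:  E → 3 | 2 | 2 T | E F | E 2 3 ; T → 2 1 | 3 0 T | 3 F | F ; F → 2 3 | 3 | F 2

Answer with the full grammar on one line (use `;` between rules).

E → 3 E' | 2 E' | 2 T E'; T → 2 1 | 3 0 T | 3 F | F; F → 2 3 F' | 3 F'; E' → F E' | 2 3 E' | epsilon; F' → 2 F' | epsilon

Directly left-recursive nonterminals: E, F.
For E: α = {F, 2 3}, β = {3, 2, 2 T}. Rewrite as E → β E' and E' → α E' | ε.
For F: α = {2}, β = {2 3, 3}. Rewrite as F → β F' and F' → α F' | ε.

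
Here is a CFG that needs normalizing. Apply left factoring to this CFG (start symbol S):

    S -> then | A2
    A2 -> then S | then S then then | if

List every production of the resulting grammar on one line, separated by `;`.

S -> then | A2; A2 -> if | then S A2'; A2' -> ε | then then

A2 has alternatives sharing prefix 'then S': factor to A2 → then S A2' with A2' → ε | then then.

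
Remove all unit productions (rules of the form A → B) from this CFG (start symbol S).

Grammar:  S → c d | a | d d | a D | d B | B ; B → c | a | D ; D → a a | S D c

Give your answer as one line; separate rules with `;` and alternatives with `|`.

S → c | a | a a | S D c | c d | d d | a D | d B; B → c | a | a a | S D c; D → a a | S D c

Unit pairs: B ⇒* {D}; S ⇒* {B, D}.
For each unit pair (A, B), copy every non-unit production of B to A, then drop all unit productions.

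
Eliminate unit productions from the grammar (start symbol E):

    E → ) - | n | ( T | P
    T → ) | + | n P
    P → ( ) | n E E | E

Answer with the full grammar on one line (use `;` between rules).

Unit pairs: E ⇒* {P}; P ⇒* {E}.
For every A with A ⇒* B via unit rules, add B's non-unit alternatives to A; then delete every rule of the form X → Y.

E → ) - | n | ( T | ( ) | n E E; T → ) | + | n P; P → ) - | n | ( T | ( ) | n E E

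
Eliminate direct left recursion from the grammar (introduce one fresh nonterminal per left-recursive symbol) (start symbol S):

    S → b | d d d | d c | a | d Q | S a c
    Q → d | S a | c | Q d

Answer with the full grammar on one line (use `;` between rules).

S, Q are directly left-recursive.
For S: α = {a c}, β = {b, d d d, d c, a, d Q}. Rewrite as S → β S' and S' → α S' | ε.
For Q: α = {d}, β = {d, S a, c}. Rewrite as Q → β Q' and Q' → α Q' | ε.

S → b S' | d d d S' | d c S' | a S' | d Q S'; Q → d Q' | S a Q' | c Q'; S' → a c S' | ε; Q' → d Q' | ε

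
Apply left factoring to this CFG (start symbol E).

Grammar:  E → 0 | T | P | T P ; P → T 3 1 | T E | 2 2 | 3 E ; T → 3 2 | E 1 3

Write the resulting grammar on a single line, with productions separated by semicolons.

E → 0 | P | T E'; P → 2 2 | 3 E | T P'; T → 3 2 | E 1 3; E' → ε | P; P' → 3 1 | E

E has alternatives sharing prefix 'T': factor to E → T E' with E' → ε | P.
P has alternatives sharing prefix 'T': factor to P → T P' with P' → 3 1 | E.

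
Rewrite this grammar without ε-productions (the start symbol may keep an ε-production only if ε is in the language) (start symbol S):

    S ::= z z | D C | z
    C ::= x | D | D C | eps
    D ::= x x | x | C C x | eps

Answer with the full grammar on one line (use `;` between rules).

S ::= z z | D C | D | C | z | ε; C ::= x | D | D C; D ::= x x | x | C C x | C x

Nullable nonterminals: {C, D, S}.
ε ∈ L(G) since S is nullable, so keep S → ε.
Expand every rule over subsets of its nullable positions: S → D C gives D C | D | C. D → C C x gives C C x | C x.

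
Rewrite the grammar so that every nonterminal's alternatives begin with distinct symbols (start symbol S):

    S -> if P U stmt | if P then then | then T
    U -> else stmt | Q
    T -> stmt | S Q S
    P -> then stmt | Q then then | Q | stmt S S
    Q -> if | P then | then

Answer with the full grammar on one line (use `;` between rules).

S -> then T | if P S'; U -> else stmt | Q; T -> stmt | S Q S; P -> then stmt | stmt S S | Q P'; Q -> if | P then | then; S' -> U stmt | then then; P' -> then then | ε

S has alternatives sharing prefix 'if P': factor to S → if P S' with S' → U stmt | then then.
P has alternatives sharing prefix 'Q': factor to P → Q P' with P' → then then | ε.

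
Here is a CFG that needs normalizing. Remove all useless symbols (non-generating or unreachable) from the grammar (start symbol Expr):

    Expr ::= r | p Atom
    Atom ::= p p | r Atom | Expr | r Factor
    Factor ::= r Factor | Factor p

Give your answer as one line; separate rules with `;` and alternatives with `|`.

Generating nonterminals: {Atom, Expr}.
Reachable from Expr after that: {Atom, Expr}.
Removed useless symbols: {Factor} and every production mentioning them.

Expr ::= r | p Atom; Atom ::= p p | r Atom | Expr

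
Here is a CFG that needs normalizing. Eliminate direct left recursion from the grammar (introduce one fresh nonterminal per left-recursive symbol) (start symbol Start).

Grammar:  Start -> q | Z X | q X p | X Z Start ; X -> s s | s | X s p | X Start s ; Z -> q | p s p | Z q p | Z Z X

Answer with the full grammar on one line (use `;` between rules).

X, Z are directly left-recursive.
For X: α = {s p, Start s}, β = {s s, s}. Rewrite as X → β X1 and X1 → α X1 | ε.
For Z: α = {q p, Z X}, β = {q, p s p}. Rewrite as Z → β Z1 and Z1 → α Z1 | ε.

Start -> q | Z X | q X p | X Z Start; X -> s s X1 | s X1; Z -> q Z1 | p s p Z1; X1 -> s p X1 | Start s X1 | ε; Z1 -> q p Z1 | Z X Z1 | ε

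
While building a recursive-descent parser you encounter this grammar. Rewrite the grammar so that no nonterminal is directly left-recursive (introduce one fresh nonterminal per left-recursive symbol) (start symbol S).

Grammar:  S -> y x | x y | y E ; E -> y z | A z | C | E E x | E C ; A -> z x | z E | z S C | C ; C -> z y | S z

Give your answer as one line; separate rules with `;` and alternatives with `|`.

Directly left-recursive nonterminal: E.
For E: α = {E x, C}, β = {y z, A z, C}. Rewrite as E → β E' and E' → α E' | ε.

S -> y x | x y | y E; E -> y z E' | A z E' | C E'; A -> z x | z E | z S C | C; C -> z y | S z; E' -> E x E' | C E' | ε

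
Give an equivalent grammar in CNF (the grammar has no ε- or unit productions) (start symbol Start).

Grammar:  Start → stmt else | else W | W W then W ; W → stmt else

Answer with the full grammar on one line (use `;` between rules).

Introduce a nonterminal for each terminal appearing in a rule of length ≥ 2: X1 → stmt, X2 → else, X3 → then.
Binarize each right-hand side of length ≥ 3 by chaining fresh nonterminals (Y1, Y2, …): affected rules were Start → W W X3 W.

Start → X1 X2 | X2 W | W Y1; W → X1 X2; X1 → stmt; X2 → else; X3 → then; Y1 → W Y2; Y2 → X3 W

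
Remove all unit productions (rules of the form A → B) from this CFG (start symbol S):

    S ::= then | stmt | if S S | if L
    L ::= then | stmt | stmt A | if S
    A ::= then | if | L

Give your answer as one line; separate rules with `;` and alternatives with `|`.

S ::= then | stmt | if S S | if L; L ::= then | stmt | stmt A | if S; A ::= then | stmt | stmt A | if S | if

Unit pairs: A ⇒* {L}.
For every A with A ⇒* B via unit rules, add B's non-unit alternatives to A; then delete every rule of the form X → Y.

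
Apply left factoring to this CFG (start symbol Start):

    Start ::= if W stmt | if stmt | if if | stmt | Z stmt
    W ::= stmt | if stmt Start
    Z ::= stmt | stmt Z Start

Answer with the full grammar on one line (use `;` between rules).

Start has alternatives sharing prefix 'if': factor to Start → if Start1 with Start1 → W stmt | stmt | if.
Z has alternatives sharing prefix 'stmt': factor to Z → stmt Z1 with Z1 → ε | Z Start.

Start ::= stmt | Z stmt | if Start1; W ::= stmt | if stmt Start; Z ::= stmt Z1; Start1 ::= W stmt | stmt | if; Z1 ::= ε | Z Start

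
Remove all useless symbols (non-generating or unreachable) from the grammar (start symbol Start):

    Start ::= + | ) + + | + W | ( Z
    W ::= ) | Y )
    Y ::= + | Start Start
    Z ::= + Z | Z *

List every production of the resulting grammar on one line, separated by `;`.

Start ::= + | ) + + | + W; W ::= ) | Y ); Y ::= + | Start Start

Generating nonterminals: {Start, W, Y}.
Reachable from Start after that: {Start, W, Y}.
Removed useless symbols: {Z} and every production mentioning them.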